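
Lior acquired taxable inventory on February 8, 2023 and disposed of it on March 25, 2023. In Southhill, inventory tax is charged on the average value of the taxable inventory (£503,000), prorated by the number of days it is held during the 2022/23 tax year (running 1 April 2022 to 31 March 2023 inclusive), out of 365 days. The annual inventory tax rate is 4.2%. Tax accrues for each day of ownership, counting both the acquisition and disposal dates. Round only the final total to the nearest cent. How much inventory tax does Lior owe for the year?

£2,662.45

Days held (February 8 – March 25, 2023): 46 out of 365
Tax = £503,000 × 4.2% × 46/365 = £2,662.4548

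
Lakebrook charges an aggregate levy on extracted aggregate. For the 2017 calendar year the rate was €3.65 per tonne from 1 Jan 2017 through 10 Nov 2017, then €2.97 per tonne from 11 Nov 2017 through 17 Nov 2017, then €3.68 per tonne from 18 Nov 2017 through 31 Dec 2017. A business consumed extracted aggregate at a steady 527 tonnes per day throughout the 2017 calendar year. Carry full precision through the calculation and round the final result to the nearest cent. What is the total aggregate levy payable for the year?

€700282.87

1 Jan – 10 Nov 2017: 314 days × 527 tonnes/day = 165,478 tonnes at €3.65/tonne → €603994.70
11 Nov – 17 Nov 2017: 7 days × 527 tonnes/day = 3,689 tonnes at €2.97/tonne → €10956.33
18 Nov – 31 Dec 2017: 44 days × 527 tonnes/day = 23,188 tonnes at €3.68/tonne → €85331.84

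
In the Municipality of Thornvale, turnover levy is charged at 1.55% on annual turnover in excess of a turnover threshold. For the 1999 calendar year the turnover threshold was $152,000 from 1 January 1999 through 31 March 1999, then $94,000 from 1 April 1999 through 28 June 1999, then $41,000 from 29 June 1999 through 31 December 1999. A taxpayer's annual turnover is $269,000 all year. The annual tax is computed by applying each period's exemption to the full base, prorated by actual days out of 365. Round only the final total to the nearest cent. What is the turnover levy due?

$2,909.46

1 January – 31 March 1999: 90 days, exemption $152,000 → ($269,000 − $152,000) × 1.55% × 90/365 = $447.1644
1 April – 28 June 1999: 89 days, exemption $94,000 → ($269,000 − $94,000) × 1.55% × 89/365 = $661.4041
29 June – 31 December 1999: 186 days, exemption $41,000 → ($269,000 − $41,000) × 1.55% × 186/365 = $1,800.8877
Total = $2,909.4562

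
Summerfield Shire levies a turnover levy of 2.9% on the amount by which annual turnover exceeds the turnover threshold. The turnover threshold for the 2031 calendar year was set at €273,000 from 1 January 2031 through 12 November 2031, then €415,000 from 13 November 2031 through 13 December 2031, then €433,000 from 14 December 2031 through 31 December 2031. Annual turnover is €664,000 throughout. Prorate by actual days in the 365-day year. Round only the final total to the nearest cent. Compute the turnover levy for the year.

1 January – 12 November 2031: 316 days, exemption €273,000 → (€664,000 − €273,000) × 2.9% × 316/365 = €9,816.7781
13 November – 13 December 2031: 31 days, exemption €415,000 → (€664,000 − €415,000) × 2.9% × 31/365 = €613.2904
14 December – 31 December 2031: 18 days, exemption €433,000 → (€664,000 − €433,000) × 2.9% × 18/365 = €330.3616
Total = €10,760.4301

€10,760.43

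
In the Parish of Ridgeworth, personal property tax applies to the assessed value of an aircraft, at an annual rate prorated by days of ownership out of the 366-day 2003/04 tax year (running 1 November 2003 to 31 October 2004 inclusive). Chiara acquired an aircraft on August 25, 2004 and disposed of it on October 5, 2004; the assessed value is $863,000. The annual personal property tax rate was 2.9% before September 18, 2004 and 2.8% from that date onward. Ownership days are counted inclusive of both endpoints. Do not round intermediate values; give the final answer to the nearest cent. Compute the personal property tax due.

August 25 – September 17, 2004: 24 days at 2.9% → $863,000 × 2.9% × 24/366 = $1,641.1148
September 18 – October 5, 2004: 18 days at 2.8% → $863,000 × 2.8% × 18/366 = $1,188.3934
Total = $2,829.5082

$2,829.51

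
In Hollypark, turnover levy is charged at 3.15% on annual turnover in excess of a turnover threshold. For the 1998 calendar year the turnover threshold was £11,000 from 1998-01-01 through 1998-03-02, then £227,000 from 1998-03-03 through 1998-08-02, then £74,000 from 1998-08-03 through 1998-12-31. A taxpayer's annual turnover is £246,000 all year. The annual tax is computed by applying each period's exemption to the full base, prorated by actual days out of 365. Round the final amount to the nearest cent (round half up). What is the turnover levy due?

£3,729.43

1998-01-01 to 1998-03-02: 61 days, exemption £11,000 → (£246,000 − £11,000) × 3.15% × 61/365 = £1,237.1301
1998-03-03 to 1998-08-02: 153 days, exemption £227,000 → (£246,000 − £227,000) × 3.15% × 153/365 = £250.8781
1998-08-03 to 1998-12-31: 151 days, exemption £74,000 → (£246,000 − £74,000) × 3.15% × 151/365 = £2,241.4192
Total = £3,729.4274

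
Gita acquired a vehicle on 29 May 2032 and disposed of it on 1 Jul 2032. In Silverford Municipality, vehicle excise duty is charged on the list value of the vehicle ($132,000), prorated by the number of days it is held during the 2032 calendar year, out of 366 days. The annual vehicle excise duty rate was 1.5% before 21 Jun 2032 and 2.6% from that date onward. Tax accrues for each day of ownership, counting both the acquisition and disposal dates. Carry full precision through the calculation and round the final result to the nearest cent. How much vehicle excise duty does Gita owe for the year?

29 May – 20 Jun 2032: 23 days at 1.5% → $132,000 × 1.5% × 23/366 = $124.4262
21 Jun – 1 Jul 2032: 11 days at 2.6% → $132,000 × 2.6% × 11/366 = $103.1475
Total = $227.5738

$227.57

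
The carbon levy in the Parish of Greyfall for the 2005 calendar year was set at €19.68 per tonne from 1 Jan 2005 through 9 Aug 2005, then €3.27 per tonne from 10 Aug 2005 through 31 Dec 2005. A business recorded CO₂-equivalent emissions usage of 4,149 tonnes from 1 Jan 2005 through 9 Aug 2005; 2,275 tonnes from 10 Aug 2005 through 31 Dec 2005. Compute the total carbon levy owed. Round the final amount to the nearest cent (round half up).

€89,091.57

1 Jan – 9 Aug 2005: 4,149 tonnes at €19.68/tonne → €81,652.32
10 Aug – 31 Dec 2005: 2,275 tonnes at €3.27/tonne → €7,439.25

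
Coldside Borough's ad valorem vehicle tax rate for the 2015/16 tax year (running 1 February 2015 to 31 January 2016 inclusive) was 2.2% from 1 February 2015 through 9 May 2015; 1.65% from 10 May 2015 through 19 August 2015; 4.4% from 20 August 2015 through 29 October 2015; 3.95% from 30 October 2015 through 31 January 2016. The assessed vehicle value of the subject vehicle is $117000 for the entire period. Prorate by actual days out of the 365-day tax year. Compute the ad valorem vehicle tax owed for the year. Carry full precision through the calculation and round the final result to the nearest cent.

1 February – 9 May 2015: 98 days at 2.2% → $117000 × 2.2% × 98/365 = $691.1014
10 May – 19 August 2015: 102 days at 1.65% → $117000 × 1.65% × 102/365 = $539.4822
20 August – 29 October 2015: 71 days at 4.4% → $117000 × 4.4% × 71/365 = $1001.3918
30 October 2015 – 31 January 2016: 94 days at 3.95% → $117000 × 3.95% × 94/365 = $1190.1945
Total = $3422.1699

$3422.17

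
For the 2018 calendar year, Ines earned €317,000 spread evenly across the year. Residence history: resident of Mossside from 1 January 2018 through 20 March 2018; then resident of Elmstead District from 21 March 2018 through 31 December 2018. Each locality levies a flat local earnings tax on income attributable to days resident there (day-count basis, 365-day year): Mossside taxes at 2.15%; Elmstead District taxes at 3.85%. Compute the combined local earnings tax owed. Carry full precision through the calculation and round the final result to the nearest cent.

€11,038.11

Mossside, 1 January – 20 March 2018: 79 days → €317,000 × 2.15% × 79/365 = €1,475.1356
Elmstead District, 21 March – 31 December 2018: 286 days → €317,000 × 3.85% × 286/365 = €9,562.9781
Total = €11,038.1137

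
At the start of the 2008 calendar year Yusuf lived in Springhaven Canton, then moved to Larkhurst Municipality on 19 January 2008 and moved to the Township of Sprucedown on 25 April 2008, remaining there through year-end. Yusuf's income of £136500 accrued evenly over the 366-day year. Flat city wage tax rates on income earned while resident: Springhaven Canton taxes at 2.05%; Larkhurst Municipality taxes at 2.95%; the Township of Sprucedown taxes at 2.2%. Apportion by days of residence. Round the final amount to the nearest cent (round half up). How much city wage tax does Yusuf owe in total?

Springhaven Canton, 1 January – 18 January 2008: 18 days → £136500 × 2.05% × 18/366 = £137.6189
Larkhurst Municipality, 19 January – 24 April 2008: 97 days → £136500 × 2.95% × 97/366 = £1067.1988
The Township of Sprucedown, 25 April – 31 December 2008: 251 days → £136500 × 2.2% × 251/366 = £2059.4344
Total = £3264.2520

£3264.25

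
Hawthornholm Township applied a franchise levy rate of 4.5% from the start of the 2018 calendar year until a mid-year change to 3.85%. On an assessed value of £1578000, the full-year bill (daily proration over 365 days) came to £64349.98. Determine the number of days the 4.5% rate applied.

Let d = days at the first rate; then 365 − d days at the second rate.
£1578000 × [4.5%·d + 3.85%·(365−d)] / 365 = £64349.98
Solving gives d = 128, so the new rate took effect on 9 May 2018.

128 days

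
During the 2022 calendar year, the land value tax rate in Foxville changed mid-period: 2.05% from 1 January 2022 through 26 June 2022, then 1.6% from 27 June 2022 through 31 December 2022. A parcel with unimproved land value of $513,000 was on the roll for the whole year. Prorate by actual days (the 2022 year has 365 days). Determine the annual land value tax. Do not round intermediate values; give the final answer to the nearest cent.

$9,327.46

1 January – 26 June 2022: 177 days at 2.05% → $513,000 × 2.05% × 177/365 = $5,099.7822
27 June – 31 December 2022: 188 days at 1.6% → $513,000 × 1.6% × 188/365 = $4,227.6822
Total = $9,327.4644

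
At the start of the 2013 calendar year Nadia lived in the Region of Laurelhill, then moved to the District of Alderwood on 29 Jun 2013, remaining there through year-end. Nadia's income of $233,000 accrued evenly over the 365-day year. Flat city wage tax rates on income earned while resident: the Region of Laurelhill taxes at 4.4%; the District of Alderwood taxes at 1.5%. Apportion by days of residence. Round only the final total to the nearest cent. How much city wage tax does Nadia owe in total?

The Region of Laurelhill, 1 Jan – 28 Jun 2013: 179 days → $233,000 × 4.4% × 179/365 = $5,027.6932
The District of Alderwood, 29 Jun – 31 Dec 2013: 186 days → $233,000 × 1.5% × 186/365 = $1,781.0137
Total = $6,808.7068

$6,808.71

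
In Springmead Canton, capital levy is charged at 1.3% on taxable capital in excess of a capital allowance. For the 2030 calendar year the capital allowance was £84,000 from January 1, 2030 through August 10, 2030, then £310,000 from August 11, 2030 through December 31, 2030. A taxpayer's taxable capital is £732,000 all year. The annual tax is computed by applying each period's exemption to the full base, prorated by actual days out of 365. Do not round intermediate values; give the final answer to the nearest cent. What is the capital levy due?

£7,272.95

January 1 – August 10, 2030: 222 days, exemption £84,000 → (£732,000 − £84,000) × 1.3% × 222/365 = £5,123.6384
August 11 – December 31, 2030: 143 days, exemption £310,000 → (£732,000 − £310,000) × 1.3% × 143/365 = £2,149.3096
Total = £7,272.9479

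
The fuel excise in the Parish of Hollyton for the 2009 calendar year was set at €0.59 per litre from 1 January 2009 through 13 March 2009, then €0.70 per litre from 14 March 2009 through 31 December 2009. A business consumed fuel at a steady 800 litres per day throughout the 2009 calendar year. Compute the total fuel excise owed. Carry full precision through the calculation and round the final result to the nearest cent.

1 January – 13 March 2009: 72 days × 800 litres/day = 57,600 litres at €0.59/litre → €33984.00
14 March – 31 December 2009: 293 days × 800 litres/day = 234,400 litres at €0.70/litre → €164080.00

€198064.00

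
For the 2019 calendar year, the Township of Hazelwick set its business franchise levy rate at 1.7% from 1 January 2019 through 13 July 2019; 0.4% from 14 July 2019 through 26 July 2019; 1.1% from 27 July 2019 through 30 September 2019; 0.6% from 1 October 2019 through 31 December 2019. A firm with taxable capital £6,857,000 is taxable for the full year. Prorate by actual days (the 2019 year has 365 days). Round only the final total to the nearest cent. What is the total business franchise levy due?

£86,943.00

1 January – 13 July 2019: 194 days at 1.7% → £6,857,000 × 1.7% × 194/365 = £61,957.2219
14 July – 26 July 2019: 13 days at 0.4% → £6,857,000 × 0.4% × 13/365 = £976.8877
27 July – 30 September 2019: 66 days at 1.1% → £6,857,000 × 1.1% × 66/365 = £13,638.8548
1 October – 31 December 2019: 92 days at 0.6% → £6,857,000 × 0.6% × 92/365 = £10,370.0384
Total = £86,943.0027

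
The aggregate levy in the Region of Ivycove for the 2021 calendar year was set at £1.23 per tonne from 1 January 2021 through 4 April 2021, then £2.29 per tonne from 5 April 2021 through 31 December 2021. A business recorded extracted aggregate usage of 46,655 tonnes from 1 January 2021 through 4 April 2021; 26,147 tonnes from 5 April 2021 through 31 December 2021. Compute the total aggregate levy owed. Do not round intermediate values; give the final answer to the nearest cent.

1 January – 4 April 2021: 46,655 tonnes at £1.23/tonne → £57385.65
5 April – 31 December 2021: 26,147 tonnes at £2.29/tonne → £59876.63

£117262.28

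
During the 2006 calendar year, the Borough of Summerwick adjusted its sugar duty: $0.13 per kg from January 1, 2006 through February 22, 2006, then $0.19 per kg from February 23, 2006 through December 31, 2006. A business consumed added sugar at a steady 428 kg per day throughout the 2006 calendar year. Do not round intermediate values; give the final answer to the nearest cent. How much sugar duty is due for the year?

January 1 – February 22, 2006: 53 days × 428 kg/day = 22,684 kg at $0.13/kg → $2,948.92
February 23 – December 31, 2006: 312 days × 428 kg/day = 133,536 kg at $0.19/kg → $25,371.84

$28,320.76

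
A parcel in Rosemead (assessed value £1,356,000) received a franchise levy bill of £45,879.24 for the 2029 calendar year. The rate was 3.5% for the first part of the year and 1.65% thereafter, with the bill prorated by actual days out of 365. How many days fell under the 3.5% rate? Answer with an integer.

342 days

Let d = days at the first rate; then 365 − d days at the second rate.
£1,356,000 × [3.5%·d + 1.65%·(365−d)] / 365 = £45,879.24
Solving gives d = 342, so the new rate took effect on 9 December 2029.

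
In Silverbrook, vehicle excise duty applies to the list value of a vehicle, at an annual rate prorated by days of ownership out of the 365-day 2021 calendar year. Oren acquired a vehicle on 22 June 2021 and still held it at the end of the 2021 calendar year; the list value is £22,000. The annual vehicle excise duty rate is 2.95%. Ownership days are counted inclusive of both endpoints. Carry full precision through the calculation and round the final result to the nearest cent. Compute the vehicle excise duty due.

£343.17

Days held (22 June – 31 December 2021): 193 out of 365
Tax = £22,000 × 2.95% × 193/365 = £343.1699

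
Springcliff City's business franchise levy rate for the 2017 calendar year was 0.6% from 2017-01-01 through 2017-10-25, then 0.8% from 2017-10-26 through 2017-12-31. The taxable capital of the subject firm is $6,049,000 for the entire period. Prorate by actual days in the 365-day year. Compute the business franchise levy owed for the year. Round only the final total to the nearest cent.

2017-01-01 to 2017-10-25: 298 days at 0.6% → $6,049,000 × 0.6% × 298/365 = $29,631.8137
2017-10-26 to 2017-12-31: 67 days at 0.8% → $6,049,000 × 0.8% × 67/365 = $8,882.9151
Total = $38,514.7288

$38,514.73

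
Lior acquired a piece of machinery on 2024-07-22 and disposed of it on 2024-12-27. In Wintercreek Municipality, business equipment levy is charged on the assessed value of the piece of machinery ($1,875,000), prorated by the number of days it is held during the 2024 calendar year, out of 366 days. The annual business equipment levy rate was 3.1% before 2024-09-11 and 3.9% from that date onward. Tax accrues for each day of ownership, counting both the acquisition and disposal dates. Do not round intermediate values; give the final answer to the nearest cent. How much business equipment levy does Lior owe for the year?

2024-07-22 to 2024-09-10: 51 days at 3.1% → $1,875,000 × 3.1% × 51/366 = $8,099.3852
2024-09-11 to 2024-12-27: 108 days at 3.9% → $1,875,000 × 3.9% × 108/366 = $21,577.8689
Total = $29,677.2541

$29,677.25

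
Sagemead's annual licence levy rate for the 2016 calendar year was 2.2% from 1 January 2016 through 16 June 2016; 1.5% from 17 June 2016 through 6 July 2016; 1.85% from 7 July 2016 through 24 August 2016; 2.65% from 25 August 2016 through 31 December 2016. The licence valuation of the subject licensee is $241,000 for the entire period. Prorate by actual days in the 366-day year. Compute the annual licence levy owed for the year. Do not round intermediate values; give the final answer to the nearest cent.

$5,479.13

1 January – 16 June 2016: 168 days at 2.2% → $241,000 × 2.2% × 168/366 = $2,433.7049
17 June – 6 July 2016: 20 days at 1.5% → $241,000 × 1.5% × 20/366 = $197.5410
7 July – 24 August 2016: 49 days at 1.85% → $241,000 × 1.85% × 49/366 = $596.9030
25 August – 31 December 2016: 129 days at 2.65% → $241,000 × 2.65% × 129/366 = $2,250.9795
Total = $5,479.1284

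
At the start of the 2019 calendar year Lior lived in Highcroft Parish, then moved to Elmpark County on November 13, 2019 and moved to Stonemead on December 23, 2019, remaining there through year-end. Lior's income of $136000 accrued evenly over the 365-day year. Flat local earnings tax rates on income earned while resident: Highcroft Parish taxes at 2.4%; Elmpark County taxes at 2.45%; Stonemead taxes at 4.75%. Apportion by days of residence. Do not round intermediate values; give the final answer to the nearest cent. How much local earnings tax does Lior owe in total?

Highcroft Parish, January 1 – November 12, 2019: 316 days → $136000 × 2.4% × 316/365 = $2825.8192
Elmpark County, November 13 – December 22, 2019: 40 days → $136000 × 2.45% × 40/365 = $365.1507
Stonemead, December 23 – December 31, 2019: 9 days → $136000 × 4.75% × 9/365 = $159.2877
Total = $3350.2575

$3350.26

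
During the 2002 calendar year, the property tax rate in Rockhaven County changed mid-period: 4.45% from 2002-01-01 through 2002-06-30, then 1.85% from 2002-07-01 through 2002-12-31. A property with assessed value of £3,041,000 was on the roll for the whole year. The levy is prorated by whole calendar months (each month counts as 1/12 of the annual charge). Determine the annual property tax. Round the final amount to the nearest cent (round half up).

£95,791.50

2002-01-01 to 2002-06-30: 6 months at 4.45% → £3,041,000 × 4.45% × 6/12 = £67,662.2500
2002-07-01 to 2002-12-31: 6 months at 1.85% → £3,041,000 × 1.85% × 6/12 = £28,129.2500
Total = £95,791.5000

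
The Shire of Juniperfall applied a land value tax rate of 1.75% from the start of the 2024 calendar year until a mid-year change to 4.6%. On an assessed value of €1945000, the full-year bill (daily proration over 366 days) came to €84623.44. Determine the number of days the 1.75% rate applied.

32 days

Let d = days at the first rate; then 366 − d days at the second rate.
€1945000 × [1.75%·d + 4.6%·(366−d)] / 366 = €84623.44
Solving gives d = 32, so the new rate took effect on 2 Feb 2024.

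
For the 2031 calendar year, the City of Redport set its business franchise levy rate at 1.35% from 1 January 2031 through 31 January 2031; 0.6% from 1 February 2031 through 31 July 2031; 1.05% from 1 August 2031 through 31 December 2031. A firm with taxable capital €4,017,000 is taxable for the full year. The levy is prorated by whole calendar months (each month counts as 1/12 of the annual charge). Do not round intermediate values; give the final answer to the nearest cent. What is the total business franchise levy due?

1 January – 31 January 2031: 1 month at 1.35% → €4,017,000 × 1.35% × 1/12 = €4,519.1250
1 February – 31 July 2031: 6 months at 0.6% → €4,017,000 × 0.6% × 6/12 = €12,051.0000
1 August – 31 December 2031: 5 months at 1.05% → €4,017,000 × 1.05% × 5/12 = €17,574.3750
Total = €34,144.5000

€34,144.50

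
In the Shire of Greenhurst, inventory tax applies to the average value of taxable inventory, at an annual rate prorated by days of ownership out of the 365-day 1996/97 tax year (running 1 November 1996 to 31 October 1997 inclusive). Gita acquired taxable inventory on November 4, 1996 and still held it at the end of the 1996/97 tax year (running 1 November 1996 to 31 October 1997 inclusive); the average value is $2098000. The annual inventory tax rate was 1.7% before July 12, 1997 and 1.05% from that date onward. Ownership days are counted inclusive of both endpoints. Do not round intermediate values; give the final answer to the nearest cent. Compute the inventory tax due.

November 4, 1996 – July 11, 1997: 250 days at 1.7% → $2098000 × 1.7% × 250/365 = $24428.7671
July 12 – October 31, 1997: 112 days at 1.05% → $2098000 × 1.05% × 112/365 = $6759.5836
Total = $31188.3507

$31188.35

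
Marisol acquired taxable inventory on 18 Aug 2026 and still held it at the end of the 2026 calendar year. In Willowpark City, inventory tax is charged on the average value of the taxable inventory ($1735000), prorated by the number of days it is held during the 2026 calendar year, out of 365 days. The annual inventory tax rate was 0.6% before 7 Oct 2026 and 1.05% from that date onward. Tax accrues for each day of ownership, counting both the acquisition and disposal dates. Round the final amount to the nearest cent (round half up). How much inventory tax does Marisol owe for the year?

18 Aug – 6 Oct 2026: 50 days at 0.6% → $1735000 × 0.6% × 50/365 = $1426.0274
7 Oct – 31 Dec 2026: 86 days at 1.05% → $1735000 × 1.05% × 86/365 = $4292.3425
Total = $5718.3699

$5718.37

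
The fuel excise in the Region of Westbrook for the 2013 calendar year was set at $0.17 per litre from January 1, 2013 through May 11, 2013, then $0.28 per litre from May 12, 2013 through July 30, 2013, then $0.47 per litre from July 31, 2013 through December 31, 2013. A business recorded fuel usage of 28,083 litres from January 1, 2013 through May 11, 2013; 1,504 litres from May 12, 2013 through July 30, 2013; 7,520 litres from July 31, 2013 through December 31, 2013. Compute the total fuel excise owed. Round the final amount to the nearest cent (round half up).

January 1 – May 11, 2013: 28,083 litres at $0.17/litre → $4,774.11
May 12 – July 30, 2013: 1,504 litres at $0.28/litre → $421.12
July 31 – December 31, 2013: 7,520 litres at $0.47/litre → $3,534.40

$8,729.63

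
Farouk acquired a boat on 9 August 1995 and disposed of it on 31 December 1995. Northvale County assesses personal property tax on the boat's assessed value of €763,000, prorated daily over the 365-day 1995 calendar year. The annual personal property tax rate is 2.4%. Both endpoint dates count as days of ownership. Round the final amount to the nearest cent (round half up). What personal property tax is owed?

€7,274.63

Days held (9 August – 31 December 1995): 145 out of 365
Tax = €763,000 × 2.4% × 145/365 = €7,274.6301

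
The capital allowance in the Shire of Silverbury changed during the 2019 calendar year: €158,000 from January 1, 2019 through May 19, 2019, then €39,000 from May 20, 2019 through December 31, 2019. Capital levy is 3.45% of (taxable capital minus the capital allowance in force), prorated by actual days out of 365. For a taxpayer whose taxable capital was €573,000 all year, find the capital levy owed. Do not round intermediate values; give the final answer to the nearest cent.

January 1 – May 19, 2019: 139 days, exemption €158,000 → (€573,000 − €158,000) × 3.45% × 139/365 = €5,452.4178
May 20 – December 31, 2019: 226 days, exemption €39,000 → (€573,000 − €39,000) × 3.45% × 226/365 = €11,407.1178
Total = €16,859.5356

€16,859.54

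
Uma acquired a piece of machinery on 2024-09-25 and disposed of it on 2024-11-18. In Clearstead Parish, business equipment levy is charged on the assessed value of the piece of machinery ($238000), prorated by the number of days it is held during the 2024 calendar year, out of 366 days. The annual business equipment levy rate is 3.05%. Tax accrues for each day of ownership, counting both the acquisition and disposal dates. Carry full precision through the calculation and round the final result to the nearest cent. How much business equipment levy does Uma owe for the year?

Days held (2024-09-25 to 2024-11-18): 55 out of 366
Tax = $238000 × 3.05% × 55/366 = $1090.8333

$1090.83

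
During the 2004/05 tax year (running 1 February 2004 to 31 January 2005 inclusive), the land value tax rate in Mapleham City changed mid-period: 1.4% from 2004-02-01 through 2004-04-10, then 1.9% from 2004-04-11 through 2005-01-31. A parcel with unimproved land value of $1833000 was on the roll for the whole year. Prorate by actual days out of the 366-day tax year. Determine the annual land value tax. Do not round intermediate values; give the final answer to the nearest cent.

$33074.13

2004-02-01 to 2004-04-10: 70 days at 1.4% → $1833000 × 1.4% × 70/366 = $4908.0328
2004-04-11 to 2005-01-31: 296 days at 1.9% → $1833000 × 1.9% × 296/366 = $28166.0984
Total = $33074.1311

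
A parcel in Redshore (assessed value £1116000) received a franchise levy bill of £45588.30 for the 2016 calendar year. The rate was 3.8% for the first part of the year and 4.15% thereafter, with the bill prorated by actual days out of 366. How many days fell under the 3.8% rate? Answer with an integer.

68 days

Let d = days at the first rate; then 366 − d days at the second rate.
£1116000 × [3.8%·d + 4.15%·(366−d)] / 366 = £45588.30
Solving gives d = 68, so the new rate took effect on 9 March 2016.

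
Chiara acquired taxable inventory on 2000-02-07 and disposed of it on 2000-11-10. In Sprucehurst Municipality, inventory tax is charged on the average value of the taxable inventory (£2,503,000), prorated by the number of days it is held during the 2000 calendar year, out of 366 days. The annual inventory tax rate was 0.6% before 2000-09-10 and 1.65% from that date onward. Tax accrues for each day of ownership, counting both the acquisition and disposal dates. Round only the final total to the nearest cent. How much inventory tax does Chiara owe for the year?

2000-02-07 to 2000-09-09: 216 days at 0.6% → £2,503,000 × 0.6% × 216/366 = £8,863.0820
2000-09-10 to 2000-11-10: 62 days at 1.65% → £2,503,000 × 1.65% × 62/366 = £6,996.0902
Total = £15,859.1721

£15,859.17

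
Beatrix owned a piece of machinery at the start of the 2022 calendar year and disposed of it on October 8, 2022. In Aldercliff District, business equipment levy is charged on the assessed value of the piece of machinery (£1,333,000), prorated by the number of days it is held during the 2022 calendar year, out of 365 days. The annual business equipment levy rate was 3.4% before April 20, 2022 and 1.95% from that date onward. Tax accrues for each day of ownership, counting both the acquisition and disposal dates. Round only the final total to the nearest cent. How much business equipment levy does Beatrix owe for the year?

£25,783.51

January 1 – April 19, 2022: 109 days at 3.4% → £1,333,000 × 3.4% × 109/365 = £13,534.5151
April 20 – October 8, 2022: 172 days at 1.95% → £1,333,000 × 1.95% × 172/365 = £12,248.9918
Total = £25,783.5068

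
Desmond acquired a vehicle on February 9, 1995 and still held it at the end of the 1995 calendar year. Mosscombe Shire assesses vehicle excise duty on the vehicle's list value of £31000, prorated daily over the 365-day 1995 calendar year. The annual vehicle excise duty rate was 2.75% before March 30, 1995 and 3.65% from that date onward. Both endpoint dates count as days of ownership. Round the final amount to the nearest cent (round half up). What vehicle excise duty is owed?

February 9 – March 29, 1995: 49 days at 2.75% → £31000 × 2.75% × 49/365 = £114.4452
March 30 – December 31, 1995: 277 days at 3.65% → £31000 × 3.65% × 277/365 = £858.7000
Total = £973.1452

£973.15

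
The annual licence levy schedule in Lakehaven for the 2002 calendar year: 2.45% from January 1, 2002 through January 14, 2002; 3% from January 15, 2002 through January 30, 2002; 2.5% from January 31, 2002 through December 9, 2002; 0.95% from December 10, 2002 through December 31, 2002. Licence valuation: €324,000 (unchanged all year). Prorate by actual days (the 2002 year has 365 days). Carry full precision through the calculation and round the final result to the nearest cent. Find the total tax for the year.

€7,862.10

January 1 – January 14, 2002: 14 days at 2.45% → €324,000 × 2.45% × 14/365 = €304.4712
January 15 – January 30, 2002: 16 days at 3% → €324,000 × 3% × 16/365 = €426.0822
January 31 – December 9, 2002: 313 days at 2.5% → €324,000 × 2.5% × 313/365 = €6,946.0274
December 10 – December 31, 2002: 22 days at 0.95% → €324,000 × 0.95% × 22/365 = €185.5233
Total = €7,862.1041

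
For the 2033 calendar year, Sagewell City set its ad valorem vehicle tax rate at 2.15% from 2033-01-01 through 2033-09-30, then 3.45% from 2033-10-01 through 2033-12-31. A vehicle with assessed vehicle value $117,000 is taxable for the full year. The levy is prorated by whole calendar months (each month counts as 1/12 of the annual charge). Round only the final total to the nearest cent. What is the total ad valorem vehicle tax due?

$2,895.75

2033-01-01 to 2033-09-30: 9 months at 2.15% → $117,000 × 2.15% × 9/12 = $1,886.6250
2033-10-01 to 2033-12-31: 3 months at 3.45% → $117,000 × 3.45% × 3/12 = $1,009.1250
Total = $2,895.7500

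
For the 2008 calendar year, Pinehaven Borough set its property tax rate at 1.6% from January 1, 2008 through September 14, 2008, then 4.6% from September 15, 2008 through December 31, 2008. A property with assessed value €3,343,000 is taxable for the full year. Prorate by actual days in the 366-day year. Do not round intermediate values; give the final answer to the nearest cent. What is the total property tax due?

€83,081.77

January 1 – September 14, 2008: 258 days at 1.6% → €3,343,000 × 1.6% × 258/366 = €37,704.6557
September 15 – December 31, 2008: 108 days at 4.6% → €3,343,000 × 4.6% × 108/366 = €45,377.1148
Total = €83,081.7705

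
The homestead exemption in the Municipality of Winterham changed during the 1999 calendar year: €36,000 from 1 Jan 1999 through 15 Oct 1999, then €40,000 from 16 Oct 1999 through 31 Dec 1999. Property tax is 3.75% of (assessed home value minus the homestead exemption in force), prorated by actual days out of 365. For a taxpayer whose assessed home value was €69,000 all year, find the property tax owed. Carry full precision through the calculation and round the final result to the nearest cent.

1 Jan – 15 Oct 1999: 288 days, exemption €36,000 → (€69,000 − €36,000) × 3.75% × 288/365 = €976.4384
16 Oct – 31 Dec 1999: 77 days, exemption €40,000 → (€69,000 − €40,000) × 3.75% × 77/365 = €229.4178
Total = €1,205.8562

€1,205.86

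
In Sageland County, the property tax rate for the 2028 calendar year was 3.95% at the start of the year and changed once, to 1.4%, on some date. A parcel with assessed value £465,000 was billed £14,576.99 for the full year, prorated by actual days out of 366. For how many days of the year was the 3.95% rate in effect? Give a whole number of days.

Let d = days at the first rate; then 366 − d days at the second rate.
£465,000 × [3.95%·d + 1.4%·(366−d)] / 366 = £14,576.99
Solving gives d = 249, so the new rate took effect on 6 September 2028.

249 days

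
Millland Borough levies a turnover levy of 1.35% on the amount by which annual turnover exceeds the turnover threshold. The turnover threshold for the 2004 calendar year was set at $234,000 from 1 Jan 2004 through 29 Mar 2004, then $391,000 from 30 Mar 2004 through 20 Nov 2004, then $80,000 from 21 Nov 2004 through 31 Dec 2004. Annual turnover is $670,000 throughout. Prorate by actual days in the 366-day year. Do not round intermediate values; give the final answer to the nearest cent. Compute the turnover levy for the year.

1 Jan – 29 Mar 2004: 89 days, exemption $234,000 → ($670,000 − $234,000) × 1.35% × 89/366 = $1,431.2951
30 Mar – 20 Nov 2004: 236 days, exemption $391,000 → ($670,000 − $391,000) × 1.35% × 236/366 = $2,428.6721
21 Nov – 31 Dec 2004: 41 days, exemption $80,000 → ($670,000 − $80,000) × 1.35% × 41/366 = $892.2541
Total = $4,752.2213

$4,752.22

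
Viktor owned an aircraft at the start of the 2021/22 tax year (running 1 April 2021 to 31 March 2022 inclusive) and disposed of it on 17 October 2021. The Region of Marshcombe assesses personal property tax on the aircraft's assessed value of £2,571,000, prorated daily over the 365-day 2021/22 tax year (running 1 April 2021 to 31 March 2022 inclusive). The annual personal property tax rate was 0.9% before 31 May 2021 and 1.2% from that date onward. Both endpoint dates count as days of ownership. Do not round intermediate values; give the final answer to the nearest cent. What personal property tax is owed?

1 April – 30 May 2021: 60 days at 0.9% → £2,571,000 × 0.9% × 60/365 = £3,803.6712
31 May – 17 October 2021: 140 days at 1.2% → £2,571,000 × 1.2% × 140/365 = £11,833.6438
Total = £15,637.3151

£15,637.32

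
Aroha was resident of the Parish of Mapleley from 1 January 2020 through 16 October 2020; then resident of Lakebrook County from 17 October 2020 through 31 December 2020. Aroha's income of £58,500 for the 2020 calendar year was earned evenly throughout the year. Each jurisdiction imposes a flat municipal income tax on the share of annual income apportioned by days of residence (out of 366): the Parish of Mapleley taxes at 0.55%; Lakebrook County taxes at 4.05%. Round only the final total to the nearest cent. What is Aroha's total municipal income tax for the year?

The Parish of Mapleley, 1 January – 16 October 2020: 290 days → £58,500 × 0.55% × 290/366 = £254.9385
Lakebrook County, 17 October – 31 December 2020: 76 days → £58,500 × 4.05% × 76/366 = £491.9754
Total = £746.9139

£746.91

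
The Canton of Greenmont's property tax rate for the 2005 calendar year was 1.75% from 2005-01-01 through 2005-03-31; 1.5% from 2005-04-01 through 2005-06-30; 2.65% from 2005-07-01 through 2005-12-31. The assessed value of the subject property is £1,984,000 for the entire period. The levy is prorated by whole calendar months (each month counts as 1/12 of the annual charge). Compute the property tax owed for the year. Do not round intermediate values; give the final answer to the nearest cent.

£42,408.00

2005-01-01 to 2005-03-31: 3 months at 1.75% → £1,984,000 × 1.75% × 3/12 = £8,680.0000
2005-04-01 to 2005-06-30: 3 months at 1.5% → £1,984,000 × 1.5% × 3/12 = £7,440.0000
2005-07-01 to 2005-12-31: 6 months at 2.65% → £1,984,000 × 2.65% × 6/12 = £26,288.0000
Total = £42,408.0000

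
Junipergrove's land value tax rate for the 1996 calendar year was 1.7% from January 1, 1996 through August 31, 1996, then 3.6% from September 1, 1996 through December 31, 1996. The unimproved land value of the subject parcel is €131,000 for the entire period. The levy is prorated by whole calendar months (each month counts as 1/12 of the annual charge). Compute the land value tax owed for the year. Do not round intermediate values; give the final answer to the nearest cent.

January 1 – August 31, 1996: 8 months at 1.7% → €131,000 × 1.7% × 8/12 = €1,484.6667
September 1 – December 31, 1996: 4 months at 3.6% → €131,000 × 3.6% × 4/12 = €1,572.0000
Total = €3,056.6667

€3,056.67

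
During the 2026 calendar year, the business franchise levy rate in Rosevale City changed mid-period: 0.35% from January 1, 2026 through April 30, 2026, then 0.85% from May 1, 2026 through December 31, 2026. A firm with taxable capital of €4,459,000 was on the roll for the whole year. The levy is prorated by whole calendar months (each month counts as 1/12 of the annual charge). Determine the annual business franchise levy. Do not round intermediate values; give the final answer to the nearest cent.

€30,469.83

January 1 – April 30, 2026: 4 months at 0.35% → €4,459,000 × 0.35% × 4/12 = €5,202.1667
May 1 – December 31, 2026: 8 months at 0.85% → €4,459,000 × 0.85% × 8/12 = €25,267.6667
Total = €30,469.8333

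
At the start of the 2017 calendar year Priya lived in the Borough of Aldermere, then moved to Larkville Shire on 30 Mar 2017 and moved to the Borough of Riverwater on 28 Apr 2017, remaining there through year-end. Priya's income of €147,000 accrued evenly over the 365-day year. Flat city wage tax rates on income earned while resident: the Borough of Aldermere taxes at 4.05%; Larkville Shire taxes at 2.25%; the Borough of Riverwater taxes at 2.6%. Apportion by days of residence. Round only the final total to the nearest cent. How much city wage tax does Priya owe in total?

The Borough of Aldermere, 1 Jan – 29 Mar 2017: 88 days → €147,000 × 4.05% × 88/365 = €1,435.3644
Larkville Shire, 30 Mar – 27 Apr 2017: 29 days → €147,000 × 2.25% × 29/365 = €262.7877
The Borough of Riverwater, 28 Apr – 31 Dec 2017: 248 days → €147,000 × 2.6% × 248/365 = €2,596.8658
Total = €4,295.0178

€4,295.02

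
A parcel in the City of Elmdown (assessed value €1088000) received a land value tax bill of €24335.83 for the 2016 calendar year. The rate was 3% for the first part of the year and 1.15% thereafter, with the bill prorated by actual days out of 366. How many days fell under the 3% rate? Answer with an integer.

Let d = days at the first rate; then 366 − d days at the second rate.
€1088000 × [3%·d + 1.15%·(366−d)] / 366 = €24335.83
Solving gives d = 215, so the new rate took effect on August 3, 2016.

215 days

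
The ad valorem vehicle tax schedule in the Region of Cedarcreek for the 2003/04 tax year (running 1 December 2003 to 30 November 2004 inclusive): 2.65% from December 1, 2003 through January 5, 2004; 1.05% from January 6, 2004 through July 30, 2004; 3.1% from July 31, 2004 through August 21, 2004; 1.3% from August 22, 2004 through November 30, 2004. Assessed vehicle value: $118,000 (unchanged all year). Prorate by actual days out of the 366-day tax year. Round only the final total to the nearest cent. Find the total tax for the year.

December 1, 2003 – January 5, 2004: 36 days at 2.65% → $118,000 × 2.65% × 36/366 = $307.5738
January 6 – July 30, 2004: 207 days at 1.05% → $118,000 × 1.05% × 207/366 = $700.7459
July 31 – August 21, 2004: 22 days at 3.1% → $118,000 × 3.1% × 22/366 = $219.8798
August 22 – November 30, 2004: 101 days at 1.3% → $118,000 × 1.3% × 101/366 = $423.3169
Total = $1,651.5164

$1,651.52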